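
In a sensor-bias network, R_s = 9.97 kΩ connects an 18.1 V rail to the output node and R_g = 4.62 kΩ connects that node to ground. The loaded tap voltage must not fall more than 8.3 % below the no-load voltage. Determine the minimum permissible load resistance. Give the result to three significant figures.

R_L(min) ≈ 34.9 kΩ

Output resistance R_th = R_s‖R_g = (9.97 × 4.62)/14.59 = 3.157 kΩ.
The fractional drop is R_th/(R_th + R_L); requiring this ≤ 0.0830 gives R_L ≥ R_th(1/0.0830 − 1) = 3.157 × 11.05 = 34.9 kΩ.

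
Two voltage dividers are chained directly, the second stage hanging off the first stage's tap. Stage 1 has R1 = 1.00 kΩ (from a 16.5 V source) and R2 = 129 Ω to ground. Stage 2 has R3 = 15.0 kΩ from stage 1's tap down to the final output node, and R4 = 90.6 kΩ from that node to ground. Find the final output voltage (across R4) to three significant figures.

V_out ≈ 1.62 V

Stage 2 presents R3+R4 = 105600 Ω as a load on stage 1's tap.
Stage 1's lower leg becomes R2‖(R3+R4) = 128.8 Ω, so V_mid = 16.5 × 128.8/1129 = 1.883 V.
Stage 2 is itself unloaded: V_out = V_mid × R4/(R3+R4) = 1.883 × 90600/105600 = 1.62 V.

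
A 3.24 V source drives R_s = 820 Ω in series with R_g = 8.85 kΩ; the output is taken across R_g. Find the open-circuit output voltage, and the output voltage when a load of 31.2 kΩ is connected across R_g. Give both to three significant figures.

Open-circuit: V = 3.24 × 8850/(820 + 8850) = 2.97 V.
With the load, R_g becomes R_g‖R_L = 6894 Ω, so V = 3.24 × 6894/7714 = 2.90 V.

Unloaded: 2.97 V; loaded: 2.90 V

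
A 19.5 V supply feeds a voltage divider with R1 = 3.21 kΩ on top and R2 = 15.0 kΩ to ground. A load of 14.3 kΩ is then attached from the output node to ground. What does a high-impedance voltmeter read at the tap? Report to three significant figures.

The load sits in parallel with R2: R2‖R_L = (15.0 × 14.3) / (15.0 + 14.3) = 7.321 kΩ.
V_out = 19.5 × 7.321 / (3.21 + 7.321) = 19.5 × 7.321/10.53 = 13.6 V.
(Unloaded it would have been 16.1 V.)

V_out ≈ 13.6 V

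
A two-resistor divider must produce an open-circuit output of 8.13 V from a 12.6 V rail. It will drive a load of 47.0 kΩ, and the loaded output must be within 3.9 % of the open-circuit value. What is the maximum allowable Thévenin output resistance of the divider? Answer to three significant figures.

Loading drop = R_th/(R_th + R_L) ≤ 0.0390, so R_th ≤ R_L · ε/(1−ε) = 47.0 kΩ × 0.0390/0.9610 = 1.91 kΩ.

R_th ≤ 1.91 kΩ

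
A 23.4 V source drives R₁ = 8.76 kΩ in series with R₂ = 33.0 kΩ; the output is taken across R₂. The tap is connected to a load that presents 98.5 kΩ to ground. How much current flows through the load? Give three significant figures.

R₂‖R_L = 24.72 kΩ; V_out = 23.4 × 24.72/33.48 = 17.28 V.
I_L = V_out / R_L = 17.28 / 98.5 kΩ = 0.175 mA.

I_L ≈ 0.175 mA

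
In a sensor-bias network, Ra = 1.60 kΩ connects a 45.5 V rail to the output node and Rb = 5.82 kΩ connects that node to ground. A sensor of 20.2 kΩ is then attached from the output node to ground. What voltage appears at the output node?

The load sits in parallel with Rb: Rb‖R_L = (5.82 × 20.2) / (5.82 + 20.2) = 4.518 kΩ.
V_out = 45.5 × 4.518 / (1.60 + 4.518) = 45.5 × 4.518/6.118 = 33.6 V.
(Unloaded it would have been 35.7 V.)

V_out ≈ 33.6 V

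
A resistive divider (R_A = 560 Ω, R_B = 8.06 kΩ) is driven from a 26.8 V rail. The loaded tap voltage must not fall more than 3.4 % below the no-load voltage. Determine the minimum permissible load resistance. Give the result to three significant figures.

Output resistance R_th = R_A‖R_B = (560 × 8060)/8620 = 523.6 Ω.
The fractional drop is R_th/(R_th + R_L); requiring this ≤ 0.0340 gives R_L ≥ R_th(1/0.0340 − 1) = 523.6 × 28.41 = 14.9 kΩ.

R_L(min) ≈ 14.9 kΩ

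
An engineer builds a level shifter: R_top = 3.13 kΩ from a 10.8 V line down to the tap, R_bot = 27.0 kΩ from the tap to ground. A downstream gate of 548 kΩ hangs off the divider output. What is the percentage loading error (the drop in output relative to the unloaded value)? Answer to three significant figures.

The divider's output (Thévenin) resistance is R_top‖R_bot = 2.805 kΩ.
Fractional drop under load = R_th/(R_th + R_L) = 2.805 / (2.805 + 548) = 0.005092.
So the output falls by 0.509 %.

0.509 %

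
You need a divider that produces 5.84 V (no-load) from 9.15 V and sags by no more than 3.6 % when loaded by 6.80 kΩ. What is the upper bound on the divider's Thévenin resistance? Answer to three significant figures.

Loading drop = R_th/(R_th + R_L) ≤ 0.0360, so R_th ≤ R_L · ε/(1−ε) = 6.80 kΩ × 0.0360/0.9640 = 254 Ω.
(Any R1, R2 with R2/(R1+R2) = 0.638 and R1‖R2 ≤ 254 Ω will meet the spec.)

R_th ≤ 254 Ω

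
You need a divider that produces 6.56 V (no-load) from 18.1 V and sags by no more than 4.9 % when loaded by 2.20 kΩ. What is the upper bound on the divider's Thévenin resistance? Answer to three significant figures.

R_th ≤ 113 Ω

Loading drop = R_th/(R_th + R_L) ≤ 0.0490, so R_th ≤ R_L · ε/(1−ε) = 2.20 kΩ × 0.0490/0.9510 = 113 Ω.
(Any R1, R2 with R2/(R1+R2) = 0.362 and R1‖R2 ≤ 113 Ω will meet the spec.)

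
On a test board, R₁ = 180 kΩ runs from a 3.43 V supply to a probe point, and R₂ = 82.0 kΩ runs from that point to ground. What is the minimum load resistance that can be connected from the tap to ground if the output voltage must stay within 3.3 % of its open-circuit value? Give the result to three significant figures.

Output resistance R_th = R₁‖R₂ = (180 × 82.0)/262.0 = 56.34 kΩ.
The fractional drop is R_th/(R_th + R_L); requiring this ≤ 0.0330 gives R_L ≥ R_th(1/0.0330 − 1) = 56.34 × 29.30 = 1.65 MΩ.

R_L(min) ≈ 1.65 MΩ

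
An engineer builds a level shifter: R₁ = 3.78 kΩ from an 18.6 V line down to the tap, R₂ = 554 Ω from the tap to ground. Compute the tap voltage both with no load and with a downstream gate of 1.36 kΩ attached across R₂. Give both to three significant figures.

Unloaded: 2.38 V; loaded: 1.75 V

Open-circuit: V = 18.6 × 554/(3780 + 554) = 2.38 V.
With the load, R₂ becomes R₂‖R_L = 393.6 Ω, so V = 18.6 × 393.6/4174 = 1.75 V.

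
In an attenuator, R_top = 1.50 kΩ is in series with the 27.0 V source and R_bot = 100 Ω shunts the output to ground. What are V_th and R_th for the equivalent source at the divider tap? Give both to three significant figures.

V_th = 1.69 V, R_th = 93.8 Ω

V_th is the open-circuit tap voltage: 27.0 × 100/(1500 + 100) = 1.69 V.
With the supply zeroed, R_top and R_bot appear in parallel from the tap: R_th = R_top‖R_bot = (1500 × 100)/1600 = 93.8 Ω.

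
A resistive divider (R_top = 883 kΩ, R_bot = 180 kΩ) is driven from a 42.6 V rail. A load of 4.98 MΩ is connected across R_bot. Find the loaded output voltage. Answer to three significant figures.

V_out ≈ 7.00 V

The load sits in parallel with R_bot: R_bot‖R_L = (180 × 4980) / (180 + 4980) = 173.7 kΩ.
V_out = 42.6 × 173.7 / (883 + 173.7) = 42.6 × 173.7/1057 = 7.00 V.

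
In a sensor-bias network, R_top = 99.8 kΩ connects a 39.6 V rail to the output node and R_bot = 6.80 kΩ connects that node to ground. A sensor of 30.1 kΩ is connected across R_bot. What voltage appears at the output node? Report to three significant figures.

The load sits in parallel with R_bot: R_bot‖R_L = (6.80 × 30.1) / (6.80 + 30.1) = 5.547 kΩ.
V_out = 39.6 × 5.547 / (99.8 + 5.547) = 39.6 × 5.547/105.3 = 2.09 V.

V_out ≈ 2.09 V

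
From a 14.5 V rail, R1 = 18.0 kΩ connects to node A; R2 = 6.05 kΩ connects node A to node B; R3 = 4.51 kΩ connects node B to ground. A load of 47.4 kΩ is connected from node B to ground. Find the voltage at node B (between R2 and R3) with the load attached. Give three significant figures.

At node B, R3 is in parallel with the load: R3‖R_L = 4.118 kΩ.
Below node A the resistance is R2 + (R3‖R_L) = 10.17 kΩ, so V_A = 14.5 × 10.17/28.17 = 5.234 V.
Then V_B = V_A × (R3‖R_L)/(R2 + R3‖R_L) = 5.234 × 4.118/10.17 = 2.12 V.

V ≈ 2.12 V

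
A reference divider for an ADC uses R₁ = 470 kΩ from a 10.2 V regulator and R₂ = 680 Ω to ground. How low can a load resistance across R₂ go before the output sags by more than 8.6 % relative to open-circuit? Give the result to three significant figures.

Output resistance R_th = R₁‖R₂ = (470000 × 680)/470700 = 679.0 Ω.
The fractional drop is R_th/(R_th + R_L); requiring this ≤ 0.0860 gives R_L ≥ R_th(1/0.0860 − 1) = 679.0 × 10.63 = 7.22 kΩ.

R_L(min) ≈ 7.22 kΩ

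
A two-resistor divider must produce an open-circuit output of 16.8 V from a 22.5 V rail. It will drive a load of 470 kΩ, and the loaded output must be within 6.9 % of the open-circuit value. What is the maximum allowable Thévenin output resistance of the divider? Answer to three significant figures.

R_th ≤ 34.8 kΩ

Loading drop = R_th/(R_th + R_L) ≤ 0.0690, so R_th ≤ R_L · ε/(1−ε) = 470 kΩ × 0.0690/0.9310 = 34.8 kΩ.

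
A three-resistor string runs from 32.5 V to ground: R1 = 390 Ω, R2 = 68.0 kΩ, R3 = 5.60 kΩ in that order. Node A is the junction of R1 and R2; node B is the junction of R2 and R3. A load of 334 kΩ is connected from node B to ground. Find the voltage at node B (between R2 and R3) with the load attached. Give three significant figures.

At node B, R3 is in parallel with the load: R3‖R_L = 5508 Ω.
Below node A the resistance is R2 + (R3‖R_L) = 73510 Ω, so V_A = 32.5 × 73510/73900 = 32.33 V.
Then V_B = V_A × (R3‖R_L)/(R2 + R3‖R_L) = 32.33 × 5508/73510 = 2.42 V.

V ≈ 2.42 V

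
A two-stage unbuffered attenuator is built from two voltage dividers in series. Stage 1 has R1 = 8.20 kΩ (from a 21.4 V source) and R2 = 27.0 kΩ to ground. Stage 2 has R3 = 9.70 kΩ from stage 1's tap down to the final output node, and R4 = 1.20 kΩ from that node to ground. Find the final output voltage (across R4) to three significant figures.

V_out ≈ 1.15 V

Stage 2 presents R3+R4 = 10.90 kΩ as a load on stage 1's tap.
Stage 1's lower leg becomes R2‖(R3+R4) = 7.765 kΩ, so V_mid = 21.4 × 7.765/15.97 = 10.41 V.
Stage 2 is itself unloaded: V_out = V_mid × R4/(R3+R4) = 10.41 × 1.20/10.90 = 1.15 V.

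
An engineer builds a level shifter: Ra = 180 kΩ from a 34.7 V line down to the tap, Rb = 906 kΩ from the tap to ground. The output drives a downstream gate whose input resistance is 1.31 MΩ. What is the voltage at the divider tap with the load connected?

V_out ≈ 26.0 V

The load sits in parallel with Rb: Rb‖R_L = (906 × 1310) / (906 + 1310) = 535.6 kΩ.
V_out = 34.7 × 535.6 / (180 + 535.6) = 34.7 × 535.6/715.6 = 26.0 V.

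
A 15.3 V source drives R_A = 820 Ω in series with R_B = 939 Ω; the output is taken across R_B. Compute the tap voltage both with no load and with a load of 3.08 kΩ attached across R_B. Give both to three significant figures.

Open-circuit: V = 15.3 × 939/(820 + 939) = 8.17 V.
With the load, R_B becomes R_B‖R_L = 719.6 Ω, so V = 15.3 × 719.6/1540 = 7.15 V.

Unloaded: 8.17 V; loaded: 7.15 V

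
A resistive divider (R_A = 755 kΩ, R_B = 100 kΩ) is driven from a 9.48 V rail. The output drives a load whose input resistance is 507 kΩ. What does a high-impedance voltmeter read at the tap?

The load sits in parallel with R_B: R_B‖R_L = (100 × 507) / (100 + 507) = 83.53 kΩ.
V_out = 9.48 × 83.53 / (755 + 83.53) = 9.48 × 83.53/838.5 = 0.944 V.

V_out ≈ 0.944 V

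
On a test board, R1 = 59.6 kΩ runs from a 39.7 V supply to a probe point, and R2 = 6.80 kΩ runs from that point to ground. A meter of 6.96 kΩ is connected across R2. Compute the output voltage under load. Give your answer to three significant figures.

The load sits in parallel with R2: R2‖R_L = (6.80 × 6.96) / (6.80 + 6.96) = 3.440 kΩ.
V_out = 39.7 × 3.440 / (59.6 + 3.440) = 39.7 × 3.440/63.04 = 2.17 V.
(Unloaded it would have been 4.07 V.)

V_out ≈ 2.17 V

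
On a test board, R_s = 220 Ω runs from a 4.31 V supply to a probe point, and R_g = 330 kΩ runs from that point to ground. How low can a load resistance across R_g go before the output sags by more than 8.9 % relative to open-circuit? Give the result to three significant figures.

R_L(min) ≈ 2.25 kΩ

Output resistance R_th = R_s‖R_g = (220 × 330000)/330200 = 219.9 Ω.
The fractional drop is R_th/(R_th + R_L); requiring this ≤ 0.0890 gives R_L ≥ R_th(1/0.0890 − 1) = 219.9 × 10.24 = 2.25 kΩ.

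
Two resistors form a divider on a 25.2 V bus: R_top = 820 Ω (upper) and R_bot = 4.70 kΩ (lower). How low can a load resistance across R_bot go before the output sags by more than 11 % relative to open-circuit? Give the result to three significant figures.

R_L(min) ≈ 5.65 kΩ

Output resistance R_th = R_top‖R_bot = (820 × 4700)/5520 = 698.2 Ω.
The fractional drop is R_th/(R_th + R_L); requiring this ≤ 0.110 gives R_L ≥ R_th(1/0.110 − 1) = 698.2 × 8.091 = 5.65 kΩ.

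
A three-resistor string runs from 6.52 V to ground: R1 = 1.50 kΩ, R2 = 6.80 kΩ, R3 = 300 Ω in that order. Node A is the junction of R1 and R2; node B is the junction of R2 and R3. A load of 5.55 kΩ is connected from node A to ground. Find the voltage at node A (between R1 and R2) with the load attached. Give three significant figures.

V ≈ 4.40 V

Below node A the series string R2+R3 = 7100 Ω sits in parallel with the 5550 Ω load: 3115 Ω.
V_A = 6.52 × 3115/(1500 + 3115) = 4.40 V.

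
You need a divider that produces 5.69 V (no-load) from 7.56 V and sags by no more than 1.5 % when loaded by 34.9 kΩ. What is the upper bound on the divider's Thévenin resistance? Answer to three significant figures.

Loading drop = R_th/(R_th + R_L) ≤ 0.0150, so R_th ≤ R_L · ε/(1−ε) = 34.9 kΩ × 0.0150/0.9850 = 531 Ω.
(Any R1, R2 with R2/(R1+R2) = 0.753 and R1‖R2 ≤ 531 Ω will meet the spec.)

R_th ≤ 531 Ω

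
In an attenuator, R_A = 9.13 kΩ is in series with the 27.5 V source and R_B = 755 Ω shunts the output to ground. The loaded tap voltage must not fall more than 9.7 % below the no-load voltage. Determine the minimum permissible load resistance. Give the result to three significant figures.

Output resistance R_th = R_A‖R_B = (9130 × 755)/9885 = 697.3 Ω.
The fractional drop is R_th/(R_th + R_L); requiring this ≤ 0.0970 gives R_L ≥ R_th(1/0.0970 − 1) = 697.3 × 9.309 = 6.49 kΩ.

R_L(min) ≈ 6.49 kΩ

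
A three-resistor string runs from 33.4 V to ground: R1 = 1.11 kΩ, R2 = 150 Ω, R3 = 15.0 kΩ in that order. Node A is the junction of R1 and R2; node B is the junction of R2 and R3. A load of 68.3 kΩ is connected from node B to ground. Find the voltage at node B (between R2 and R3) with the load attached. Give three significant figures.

V ≈ 30.3 V

At node B, R3 is in parallel with the load: R3‖R_L = 12300 Ω.
Below node A the resistance is R2 + (R3‖R_L) = 12450 Ω, so V_A = 33.4 × 12450/13560 = 30.67 V.
Then V_B = V_A × (R3‖R_L)/(R2 + R3‖R_L) = 30.67 × 12300/12450 = 30.3 V.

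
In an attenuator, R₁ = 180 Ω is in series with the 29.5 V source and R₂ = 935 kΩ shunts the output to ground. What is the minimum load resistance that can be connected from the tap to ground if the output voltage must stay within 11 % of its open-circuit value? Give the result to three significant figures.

R_L(min) ≈ 1.46 kΩ

Output resistance R_th = R₁‖R₂ = (180 × 935000)/935200 = 180.0 Ω.
The fractional drop is R_th/(R_th + R_L); requiring this ≤ 0.110 gives R_L ≥ R_th(1/0.110 − 1) = 180.0 × 8.091 = 1.46 kΩ.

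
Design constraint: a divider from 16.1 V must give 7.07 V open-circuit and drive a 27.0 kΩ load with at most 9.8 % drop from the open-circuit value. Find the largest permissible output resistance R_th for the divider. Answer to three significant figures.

R_th ≤ 2.93 kΩ

Loading drop = R_th/(R_th + R_L) ≤ 0.0980, so R_th ≤ R_L · ε/(1−ε) = 27.0 kΩ × 0.0980/0.9020 = 2.93 kΩ.
(Any R1, R2 with R2/(R1+R2) = 0.439 and R1‖R2 ≤ 2.93 kΩ will meet the spec.)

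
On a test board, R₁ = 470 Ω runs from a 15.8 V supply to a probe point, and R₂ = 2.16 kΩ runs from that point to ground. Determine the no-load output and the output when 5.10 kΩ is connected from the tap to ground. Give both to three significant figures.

Open-circuit: V = 15.8 × 2160/(470 + 2160) = 13.0 V.
With the load, R₂ becomes R₂‖R_L = 1517 Ω, so V = 15.8 × 1517/1987 = 12.1 V.

Unloaded: 13.0 V; loaded: 12.1 V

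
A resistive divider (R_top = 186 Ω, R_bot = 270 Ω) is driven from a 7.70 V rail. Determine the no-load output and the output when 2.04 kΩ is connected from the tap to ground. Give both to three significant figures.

Open-circuit: V = 7.70 × 270/(186 + 270) = 4.56 V.
With the load, R_bot becomes R_bot‖R_L = 238.4 Ω, so V = 7.70 × 238.4/424.4 = 4.33 V.

Unloaded: 4.56 V; loaded: 4.33 V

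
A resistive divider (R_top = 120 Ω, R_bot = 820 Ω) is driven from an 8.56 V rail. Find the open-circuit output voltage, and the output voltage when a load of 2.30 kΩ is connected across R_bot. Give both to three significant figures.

Unloaded: 7.47 V; loaded: 7.14 V

Open-circuit: V = 8.56 × 820/(120 + 820) = 7.47 V.
With the load, R_bot becomes R_bot‖R_L = 604.5 Ω, so V = 8.56 × 604.5/724.5 = 7.14 V.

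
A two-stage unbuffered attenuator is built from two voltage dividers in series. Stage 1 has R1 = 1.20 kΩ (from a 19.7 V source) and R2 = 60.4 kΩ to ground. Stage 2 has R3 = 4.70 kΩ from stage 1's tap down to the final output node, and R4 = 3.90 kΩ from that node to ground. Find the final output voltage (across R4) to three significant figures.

Stage 2 presents R3+R4 = 8.600 kΩ as a load on stage 1's tap.
Stage 1's lower leg becomes R2‖(R3+R4) = 7.528 kΩ, so V_mid = 19.7 × 7.528/8.728 = 16.99 V.
Stage 2 is itself unloaded: V_out = V_mid × R4/(R3+R4) = 16.99 × 3.90/8.600 = 7.71 V.

V_out ≈ 7.71 V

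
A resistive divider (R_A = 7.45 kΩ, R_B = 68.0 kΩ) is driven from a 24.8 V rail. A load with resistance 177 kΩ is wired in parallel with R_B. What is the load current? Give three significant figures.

R_B‖R_L = 49.13 kΩ; V_out = 24.8 × 49.13/56.58 = 21.53 V.
I_L = V_out / R_L = 21.53 / 177 kΩ = 0.122 mA.

I_L ≈ 0.122 mA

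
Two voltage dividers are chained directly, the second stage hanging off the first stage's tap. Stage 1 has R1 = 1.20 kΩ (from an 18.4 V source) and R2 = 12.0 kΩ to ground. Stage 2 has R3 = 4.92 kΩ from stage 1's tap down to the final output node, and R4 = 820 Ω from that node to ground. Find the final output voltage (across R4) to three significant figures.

Stage 2 presents R3+R4 = 5740 Ω as a load on stage 1's tap.
Stage 1's lower leg becomes R2‖(R3+R4) = 3883 Ω, so V_mid = 18.4 × 3883/5083 = 14.06 V.
Stage 2 is itself unloaded: V_out = V_mid × R4/(R3+R4) = 14.06 × 820/5740 = 2.01 V.

V_out ≈ 2.01 V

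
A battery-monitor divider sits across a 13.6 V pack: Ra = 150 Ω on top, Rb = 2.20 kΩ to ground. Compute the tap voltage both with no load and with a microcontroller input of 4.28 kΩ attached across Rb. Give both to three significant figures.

Unloaded: 12.7 V; loaded: 12.3 V

Open-circuit: V = 13.6 × 2200/(150 + 2200) = 12.7 V.
With the load, Rb becomes Rb‖R_L = 1453 Ω, so V = 13.6 × 1453/1603 = 12.3 V.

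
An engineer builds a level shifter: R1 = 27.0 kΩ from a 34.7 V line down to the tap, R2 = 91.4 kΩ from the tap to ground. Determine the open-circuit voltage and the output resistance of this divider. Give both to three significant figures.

V_th is the open-circuit tap voltage: 34.7 × 91.4/(27.0 + 91.4) = 26.8 V.
With the supply zeroed, R1 and R2 appear in parallel from the tap: R_th = R1‖R2 = (27.0 × 91.4)/118.4 = 20.8 kΩ.

V_th = 26.8 V, R_th = 20.8 kΩ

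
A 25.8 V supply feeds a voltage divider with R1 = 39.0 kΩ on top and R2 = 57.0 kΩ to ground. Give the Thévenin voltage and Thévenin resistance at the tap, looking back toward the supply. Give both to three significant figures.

V_th = 15.3 V, R_th = 23.2 kΩ

V_th is the open-circuit tap voltage: 25.8 × 57.0/(39.0 + 57.0) = 15.3 V.
With the supply zeroed, R1 and R2 appear in parallel from the tap: R_th = R1‖R2 = (39.0 × 57.0)/96.00 = 23.2 kΩ.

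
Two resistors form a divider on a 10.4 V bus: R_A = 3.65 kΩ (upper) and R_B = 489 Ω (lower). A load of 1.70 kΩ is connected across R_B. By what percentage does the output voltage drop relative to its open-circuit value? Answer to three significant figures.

The divider's output (Thévenin) resistance is R_A‖R_B = 431.2 Ω.
Fractional drop under load = R_th/(R_th + R_L) = 431.2 / (431.2 + 1700) = 0.2023.
So the output falls by 20.2 %.

20.2 %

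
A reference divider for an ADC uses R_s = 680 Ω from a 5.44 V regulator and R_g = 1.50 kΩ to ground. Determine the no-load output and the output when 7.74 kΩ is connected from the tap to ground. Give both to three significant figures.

Open-circuit: V = 5.44 × 1500/(680 + 1500) = 3.74 V.
With the load, R_g becomes R_g‖R_L = 1256 Ω, so V = 5.44 × 1256/1936 = 3.53 V.

Unloaded: 3.74 V; loaded: 3.53 V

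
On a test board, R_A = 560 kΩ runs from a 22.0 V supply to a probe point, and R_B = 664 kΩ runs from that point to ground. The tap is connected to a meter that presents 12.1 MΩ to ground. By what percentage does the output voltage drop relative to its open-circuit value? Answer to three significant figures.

2.45 %

The divider's output (Thévenin) resistance is R_A‖R_B = 303.8 kΩ.
Fractional drop under load = R_th/(R_th + R_L) = 303.8 / (303.8 + 12100) = 0.02449.
So the output falls by 2.45 %.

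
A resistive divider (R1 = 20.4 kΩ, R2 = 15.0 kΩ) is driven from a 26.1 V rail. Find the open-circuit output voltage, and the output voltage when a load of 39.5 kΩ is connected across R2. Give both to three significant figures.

Unloaded: 11.1 V; loaded: 9.07 V

Open-circuit: V = 26.1 × 15.0/(20.4 + 15.0) = 11.1 V.
With the load, R2 becomes R2‖R_L = 10.87 kΩ, so V = 26.1 × 10.87/31.27 = 9.07 V.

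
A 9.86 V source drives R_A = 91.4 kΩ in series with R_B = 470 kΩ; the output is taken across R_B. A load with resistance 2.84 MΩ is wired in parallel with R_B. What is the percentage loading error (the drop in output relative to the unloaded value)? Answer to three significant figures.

2.62 %

The divider's output (Thévenin) resistance is R_A‖R_B = 76.52 kΩ.
Fractional drop under load = R_th/(R_th + R_L) = 76.52 / (76.52 + 2840) = 0.02624.
So the output falls by 2.62 %.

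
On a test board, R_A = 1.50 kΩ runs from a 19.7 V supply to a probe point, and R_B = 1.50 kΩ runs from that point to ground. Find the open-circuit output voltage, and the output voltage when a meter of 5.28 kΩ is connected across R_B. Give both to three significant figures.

Open-circuit: V = 19.7 × 1.50/(1.50 + 1.50) = 9.85 V.
With the load, R_B becomes R_B‖R_L = 1.168 kΩ, so V = 19.7 × 1.168/2.668 = 8.62 V.

Unloaded: 9.85 V; loaded: 8.62 V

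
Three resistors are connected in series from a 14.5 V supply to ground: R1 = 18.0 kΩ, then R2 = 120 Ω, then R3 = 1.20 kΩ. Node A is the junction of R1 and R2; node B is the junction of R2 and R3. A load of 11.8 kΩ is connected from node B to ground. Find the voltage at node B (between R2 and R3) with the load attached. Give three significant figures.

V ≈ 0.822 V

At node B, R3 is in parallel with the load: R3‖R_L = 1089 Ω.
Below node A the resistance is R2 + (R3‖R_L) = 1209 Ω, so V_A = 14.5 × 1209/19210 = 0.9128 V.
Then V_B = V_A × (R3‖R_L)/(R2 + R3‖R_L) = 0.9128 × 1089/1209 = 0.822 V.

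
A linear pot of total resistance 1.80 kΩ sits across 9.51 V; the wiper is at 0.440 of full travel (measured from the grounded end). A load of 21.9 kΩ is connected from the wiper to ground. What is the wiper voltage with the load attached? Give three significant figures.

V ≈ 4.10 V

The wiper splits the pot into (1−α)R = 1008 Ω above and αR = 792.0 Ω below.
Lower section ‖ load = 764.4 Ω.
V_wiper = 9.51 × 764.4/(1008 + 764.4) = 4.10 V.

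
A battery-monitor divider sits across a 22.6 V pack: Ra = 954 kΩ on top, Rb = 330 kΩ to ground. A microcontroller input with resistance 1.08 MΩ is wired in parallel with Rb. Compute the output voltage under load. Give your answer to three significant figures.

V_out ≈ 4.73 V

The load sits in parallel with Rb: Rb‖R_L = (330 × 1080) / (330 + 1080) = 252.8 kΩ.
V_out = 22.6 × 252.8 / (954 + 252.8) = 22.6 × 252.8/1207 = 4.73 V.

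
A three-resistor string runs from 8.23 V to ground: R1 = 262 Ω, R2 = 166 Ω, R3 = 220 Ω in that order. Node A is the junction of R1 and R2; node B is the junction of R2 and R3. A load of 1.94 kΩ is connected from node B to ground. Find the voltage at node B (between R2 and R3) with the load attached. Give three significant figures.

At node B, R3 is in parallel with the load: R3‖R_L = 197.6 Ω.
Below node A the resistance is R2 + (R3‖R_L) = 363.6 Ω, so V_A = 8.23 × 363.6/625.6 = 4.783 V.
Then V_B = V_A × (R3‖R_L)/(R2 + R3‖R_L) = 4.783 × 197.6/363.6 = 2.60 V.

V ≈ 2.60 V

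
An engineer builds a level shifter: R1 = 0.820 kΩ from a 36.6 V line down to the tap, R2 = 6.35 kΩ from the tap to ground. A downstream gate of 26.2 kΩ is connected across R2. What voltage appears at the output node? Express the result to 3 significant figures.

V_out ≈ 31.5 V

The load sits in parallel with R2: R2‖R_L = (6350 × 26200) / (6350 + 26200) = 5111 Ω.
V_out = 36.6 × 5111 / (820 + 5111) = 36.6 × 5111/5931 = 31.5 V.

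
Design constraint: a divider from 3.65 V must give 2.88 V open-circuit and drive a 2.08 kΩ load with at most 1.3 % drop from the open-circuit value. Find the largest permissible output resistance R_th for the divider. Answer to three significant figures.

R_th ≤ 27.4 Ω

Loading drop = R_th/(R_th + R_L) ≤ 0.0130, so R_th ≤ R_L · ε/(1−ε) = 2.08 kΩ × 0.0130/0.9870 = 27.4 Ω.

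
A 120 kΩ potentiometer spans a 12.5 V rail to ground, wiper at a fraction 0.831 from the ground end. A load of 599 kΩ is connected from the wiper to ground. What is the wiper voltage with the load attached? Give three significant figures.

The wiper splits the pot into (1−α)R = 20.28 kΩ above and αR = 99.72 kΩ below.
Lower section ‖ load = 85.49 kΩ.
V_wiper = 12.5 × 85.49/(20.28 + 85.49) = 10.1 V.

V ≈ 10.1 V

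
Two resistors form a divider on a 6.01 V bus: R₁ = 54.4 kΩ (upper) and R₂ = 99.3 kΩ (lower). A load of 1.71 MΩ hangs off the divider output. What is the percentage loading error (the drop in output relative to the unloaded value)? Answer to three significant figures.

2.01 %

The divider's output (Thévenin) resistance is R₁‖R₂ = 35.15 kΩ.
Fractional drop under load = R_th/(R_th + R_L) = 35.15 / (35.15 + 1710) = 0.02014.
So the output falls by 2.01 %.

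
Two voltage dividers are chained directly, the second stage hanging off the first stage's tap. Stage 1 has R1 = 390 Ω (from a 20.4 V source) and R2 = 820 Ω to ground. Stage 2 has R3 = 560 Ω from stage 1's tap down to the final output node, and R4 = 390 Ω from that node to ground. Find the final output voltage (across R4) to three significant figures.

V_out ≈ 4.44 V

Stage 2 presents R3+R4 = 950.0 Ω as a load on stage 1's tap.
Stage 1's lower leg becomes R2‖(R3+R4) = 440.1 Ω, so V_mid = 20.4 × 440.1/830.1 = 10.82 V.
Stage 2 is itself unloaded: V_out = V_mid × R4/(R3+R4) = 10.82 × 390/950.0 = 4.44 V.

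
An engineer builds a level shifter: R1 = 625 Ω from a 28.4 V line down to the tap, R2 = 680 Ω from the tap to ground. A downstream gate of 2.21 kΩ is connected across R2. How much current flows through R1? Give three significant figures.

R2‖R_L = 520.0 Ω, so the source sees R1 + R2‖R_L = 1145 Ω.
I = 28.4 V / 1145 Ω = 24.8 mA.

I ≈ 24.8 mA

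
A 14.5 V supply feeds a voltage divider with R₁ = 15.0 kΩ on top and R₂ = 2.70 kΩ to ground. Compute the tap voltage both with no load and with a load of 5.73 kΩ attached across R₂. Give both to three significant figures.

Open-circuit: V = 14.5 × 2.70/(15.0 + 2.70) = 2.21 V.
With the load, R₂ becomes R₂‖R_L = 1.835 kΩ, so V = 14.5 × 1.835/16.84 = 1.58 V.

Unloaded: 2.21 V; loaded: 1.58 V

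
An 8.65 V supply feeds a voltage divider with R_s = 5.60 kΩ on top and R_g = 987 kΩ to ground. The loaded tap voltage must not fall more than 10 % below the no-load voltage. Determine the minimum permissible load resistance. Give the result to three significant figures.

Output resistance R_th = R_s‖R_g = (5.60 × 987)/992.6 = 5.568 kΩ.
The fractional drop is R_th/(R_th + R_L); requiring this ≤ 0.100 gives R_L ≥ R_th(1/0.100 − 1) = 5.568 × 9.000 = 50.1 kΩ.

R_L(min) ≈ 50.1 kΩ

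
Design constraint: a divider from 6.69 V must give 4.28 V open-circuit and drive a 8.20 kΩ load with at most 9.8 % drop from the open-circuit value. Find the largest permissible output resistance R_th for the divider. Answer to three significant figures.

R_th ≤ 891 Ω

Loading drop = R_th/(R_th + R_L) ≤ 0.0980, so R_th ≤ R_L · ε/(1−ε) = 8.20 kΩ × 0.0980/0.9020 = 891 Ω.
(Any R1, R2 with R2/(R1+R2) = 0.640 and R1‖R2 ≤ 891 Ω will meet the spec.)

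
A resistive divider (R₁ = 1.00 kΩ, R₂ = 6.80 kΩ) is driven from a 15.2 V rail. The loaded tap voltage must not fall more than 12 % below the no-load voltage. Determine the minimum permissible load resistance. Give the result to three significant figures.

R_L(min) ≈ 6.39 kΩ

Output resistance R_th = R₁‖R₂ = (1000 × 6800)/7800 = 871.8 Ω.
The fractional drop is R_th/(R_th + R_L); requiring this ≤ 0.120 gives R_L ≥ R_th(1/0.120 − 1) = 871.8 × 7.333 = 6.39 kΩ.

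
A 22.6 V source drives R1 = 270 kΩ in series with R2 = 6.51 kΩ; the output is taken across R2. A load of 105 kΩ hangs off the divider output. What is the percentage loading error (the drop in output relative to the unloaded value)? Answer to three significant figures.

The divider's output (Thévenin) resistance is R1‖R2 = 6.357 kΩ.
Fractional drop under load = R_th/(R_th + R_L) = 6.357 / (6.357 + 105) = 0.05708.
So the output falls by 5.71 %.

5.71 %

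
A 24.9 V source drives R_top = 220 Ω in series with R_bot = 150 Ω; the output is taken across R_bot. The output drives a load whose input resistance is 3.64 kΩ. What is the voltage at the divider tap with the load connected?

V_out ≈ 9.85 V

The load sits in parallel with R_bot: R_bot‖R_L = (150 × 3640) / (150 + 3640) = 144.1 Ω.
V_out = 24.9 × 144.1 / (220 + 144.1) = 24.9 × 144.1/364.1 = 9.85 V.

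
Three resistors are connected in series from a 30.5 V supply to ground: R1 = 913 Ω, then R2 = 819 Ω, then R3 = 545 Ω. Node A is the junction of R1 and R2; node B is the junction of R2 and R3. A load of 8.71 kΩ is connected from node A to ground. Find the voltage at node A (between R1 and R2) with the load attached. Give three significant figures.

V ≈ 17.2 V

Below node A the series string R2+R3 = 1364 Ω sits in parallel with the 8710 Ω load: 1179 Ω.
V_A = 30.5 × 1179/(913 + 1179) = 17.2 V.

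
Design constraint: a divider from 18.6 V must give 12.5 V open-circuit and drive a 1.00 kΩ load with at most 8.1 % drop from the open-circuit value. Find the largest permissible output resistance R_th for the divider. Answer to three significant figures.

R_th ≤ 88.1 Ω

Loading drop = R_th/(R_th + R_L) ≤ 0.0810, so R_th ≤ R_L · ε/(1−ε) = 1.00 kΩ × 0.0810/0.9190 = 88.1 Ω.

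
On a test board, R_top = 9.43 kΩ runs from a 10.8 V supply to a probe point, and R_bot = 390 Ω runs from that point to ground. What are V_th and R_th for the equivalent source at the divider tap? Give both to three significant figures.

V_th = 0.429 V, R_th = 375 Ω

V_th is the open-circuit tap voltage: 10.8 × 390/(9430 + 390) = 0.429 V.
With the supply zeroed, R_top and R_bot appear in parallel from the tap: R_th = R_top‖R_bot = (9430 × 390)/9820 = 375 Ω.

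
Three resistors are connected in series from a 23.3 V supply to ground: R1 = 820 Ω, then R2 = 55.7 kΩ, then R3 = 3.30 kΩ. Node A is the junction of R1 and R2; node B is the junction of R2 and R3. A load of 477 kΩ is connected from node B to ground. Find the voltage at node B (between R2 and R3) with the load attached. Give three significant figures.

V ≈ 1.28 V

At node B, R3 is in parallel with the load: R3‖R_L = 3277 Ω.
Below node A the resistance is R2 + (R3‖R_L) = 58980 Ω, so V_A = 23.3 × 58980/59800 = 22.98 V.
Then V_B = V_A × (R3‖R_L)/(R2 + R3‖R_L) = 22.98 × 3277/58980 = 1.28 V.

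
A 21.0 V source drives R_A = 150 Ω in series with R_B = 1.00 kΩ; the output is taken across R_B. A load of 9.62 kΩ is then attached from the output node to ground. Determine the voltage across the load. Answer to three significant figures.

The load sits in parallel with R_B: R_B‖R_L = (1000 × 9620) / (1000 + 9620) = 905.8 Ω.
V_out = 21.0 × 905.8 / (150 + 905.8) = 21.0 × 905.8/1056 = 18.0 V.

V_out ≈ 18.0 V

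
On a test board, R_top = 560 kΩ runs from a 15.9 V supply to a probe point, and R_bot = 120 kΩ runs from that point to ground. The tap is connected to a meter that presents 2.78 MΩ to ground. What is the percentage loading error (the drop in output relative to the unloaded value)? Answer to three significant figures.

The divider's output (Thévenin) resistance is R_top‖R_bot = 98.82 kΩ.
Fractional drop under load = R_th/(R_th + R_L) = 98.82 / (98.82 + 2780) = 0.03433.
So the output falls by 3.43 %.

3.43 %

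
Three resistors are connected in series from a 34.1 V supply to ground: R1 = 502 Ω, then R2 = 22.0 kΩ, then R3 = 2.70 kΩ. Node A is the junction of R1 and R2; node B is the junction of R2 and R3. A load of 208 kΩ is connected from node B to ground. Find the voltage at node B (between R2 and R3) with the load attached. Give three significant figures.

At node B, R3 is in parallel with the load: R3‖R_L = 2665 Ω.
Below node A the resistance is R2 + (R3‖R_L) = 24670 Ω, so V_A = 34.1 × 24670/25170 = 33.42 V.
Then V_B = V_A × (R3‖R_L)/(R2 + R3‖R_L) = 33.42 × 2665/24670 = 3.61 V.

V ≈ 3.61 V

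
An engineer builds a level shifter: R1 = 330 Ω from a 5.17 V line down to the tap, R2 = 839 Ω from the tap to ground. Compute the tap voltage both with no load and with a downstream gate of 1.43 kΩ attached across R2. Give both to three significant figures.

Open-circuit: V = 5.17 × 839/(330 + 839) = 3.71 V.
With the load, R2 becomes R2‖R_L = 528.8 Ω, so V = 5.17 × 528.8/858.8 = 3.18 V.

Unloaded: 3.71 V; loaded: 3.18 V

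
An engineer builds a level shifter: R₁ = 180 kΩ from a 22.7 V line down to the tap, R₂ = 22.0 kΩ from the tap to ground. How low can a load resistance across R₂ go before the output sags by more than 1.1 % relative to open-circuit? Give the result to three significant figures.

R_L(min) ≈ 1.76 MΩ

Output resistance R_th = R₁‖R₂ = (180 × 22.0)/202.0 = 19.60 kΩ.
The fractional drop is R_th/(R_th + R_L); requiring this ≤ 0.0110 gives R_L ≥ R_th(1/0.0110 − 1) = 19.60 × 89.91 = 1.76 MΩ.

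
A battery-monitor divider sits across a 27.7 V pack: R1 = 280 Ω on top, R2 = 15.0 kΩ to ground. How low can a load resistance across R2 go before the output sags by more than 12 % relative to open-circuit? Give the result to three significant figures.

R_L(min) ≈ 2.02 kΩ

Output resistance R_th = R1‖R2 = (280 × 15000)/15280 = 274.9 Ω.
The fractional drop is R_th/(R_th + R_L); requiring this ≤ 0.120 gives R_L ≥ R_th(1/0.120 − 1) = 274.9 × 7.333 = 2.02 kΩ.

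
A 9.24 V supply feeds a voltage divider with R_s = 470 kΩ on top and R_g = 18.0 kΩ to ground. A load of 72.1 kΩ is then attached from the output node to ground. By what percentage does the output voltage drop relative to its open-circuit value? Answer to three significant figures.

The divider's output (Thévenin) resistance is R_s‖R_g = 17.34 kΩ.
Fractional drop under load = R_th/(R_th + R_L) = 17.34 / (17.34 + 72.1) = 0.1938.
So the output falls by 19.4 %.

19.4 %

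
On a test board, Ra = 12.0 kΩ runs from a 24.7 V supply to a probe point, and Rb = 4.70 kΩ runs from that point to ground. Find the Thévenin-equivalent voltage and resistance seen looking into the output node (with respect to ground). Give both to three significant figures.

V_th is the open-circuit tap voltage: 24.7 × 4.70/(12.0 + 4.70) = 6.95 V.
With the supply zeroed, Ra and Rb appear in parallel from the tap: R_th = Ra‖Rb = (12.0 × 4.70)/16.70 = 3.38 kΩ.

V_th = 6.95 V, R_th = 3.38 kΩ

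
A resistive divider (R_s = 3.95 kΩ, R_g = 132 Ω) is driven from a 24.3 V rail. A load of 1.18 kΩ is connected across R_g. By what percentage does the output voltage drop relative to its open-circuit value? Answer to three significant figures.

Unloaded V = 24.3 × 132/4082 = 0.78579 V.
Loaded: R_g‖R_L = 118.7 Ω, giving V = 24.3 × 118.7/4069 = 0.70904 V.
Drop = (0.78579 − 0.70904) / 0.78579 = 9.77 %.

9.77 %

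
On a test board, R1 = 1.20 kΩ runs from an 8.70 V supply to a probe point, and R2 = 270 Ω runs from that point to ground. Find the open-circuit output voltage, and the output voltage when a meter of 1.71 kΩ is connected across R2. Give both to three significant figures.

Unloaded: 1.60 V; loaded: 1.42 V

Open-circuit: V = 8.70 × 270/(1200 + 270) = 1.60 V.
With the load, R2 becomes R2‖R_L = 233.2 Ω, so V = 8.70 × 233.2/1433 = 1.42 V.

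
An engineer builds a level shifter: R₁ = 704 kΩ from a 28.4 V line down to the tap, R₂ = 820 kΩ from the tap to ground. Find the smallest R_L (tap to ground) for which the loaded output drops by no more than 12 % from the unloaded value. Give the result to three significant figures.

Output resistance R_th = R₁‖R₂ = (704 × 820)/1524 = 378.8 kΩ.
The fractional drop is R_th/(R_th + R_L); requiring this ≤ 0.120 gives R_L ≥ R_th(1/0.120 − 1) = 378.8 × 7.333 = 2.78 MΩ.

R_L(min) ≈ 2.78 MΩ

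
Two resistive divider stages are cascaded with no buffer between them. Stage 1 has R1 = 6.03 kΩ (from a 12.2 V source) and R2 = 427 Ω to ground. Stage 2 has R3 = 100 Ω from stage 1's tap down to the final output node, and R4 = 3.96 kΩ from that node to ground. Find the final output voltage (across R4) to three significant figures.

Stage 2 presents R3+R4 = 4060 Ω as a load on stage 1's tap.
Stage 1's lower leg becomes R2‖(R3+R4) = 386.4 Ω, so V_mid = 12.2 × 386.4/6416 = 0.7346 V.
Stage 2 is itself unloaded: V_out = V_mid × R4/(R3+R4) = 0.7346 × 3960/4060 = 0.717 V.

V_out ≈ 0.717 V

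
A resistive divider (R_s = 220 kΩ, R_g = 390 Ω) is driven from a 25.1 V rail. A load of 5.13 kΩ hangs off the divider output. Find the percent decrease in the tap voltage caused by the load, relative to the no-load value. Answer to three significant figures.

The divider's output (Thévenin) resistance is R_s‖R_g = 389.3 Ω.
Fractional drop under load = R_th/(R_th + R_L) = 389.3 / (389.3 + 5130) = 0.07054.
So the output falls by 7.05 %.

7.05 %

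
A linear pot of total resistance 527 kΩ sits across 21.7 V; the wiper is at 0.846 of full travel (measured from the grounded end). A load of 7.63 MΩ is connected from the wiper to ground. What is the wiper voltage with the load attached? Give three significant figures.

The wiper splits the pot into (1−α)R = 81.16 kΩ above and αR = 445.8 kΩ below.
Lower section ‖ load = 421.2 kΩ.
V_wiper = 21.7 × 421.2/(81.16 + 421.2) = 18.2 V.

V ≈ 18.2 V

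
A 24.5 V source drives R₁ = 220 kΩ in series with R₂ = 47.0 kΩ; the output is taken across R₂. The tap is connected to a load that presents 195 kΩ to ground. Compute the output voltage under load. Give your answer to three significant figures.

The load sits in parallel with R₂: R₂‖R_L = (47.0 × 195) / (47.0 + 195) = 37.87 kΩ.
V_out = 24.5 × 37.87 / (220 + 37.87) = 24.5 × 37.87/257.9 = 3.60 V.

V_out ≈ 3.60 V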